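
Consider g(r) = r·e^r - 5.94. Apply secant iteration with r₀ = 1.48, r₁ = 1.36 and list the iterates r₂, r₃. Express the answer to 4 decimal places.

1.4240, 1.4266

g(1.48) = 0.561560, g(1.36) = -0.641177
r₂ = 1.360000 − (-0.641177)·(1.360000 − 1.480000) / (-0.641177 − 0.561560) = 1.360000 − (0.076941)/(-1.202737) = 1.423972
g(1.423972) = -0.025412
r₃ = 1.423972 − (-0.025412)·(1.423972 − 1.360000) / (-0.025412 − (-0.641177)) = 1.423972 − (-0.001626)/(0.615765) = 1.426612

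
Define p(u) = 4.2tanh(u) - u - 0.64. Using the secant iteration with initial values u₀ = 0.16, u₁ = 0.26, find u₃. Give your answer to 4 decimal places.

p(0.16) = -0.133676, p(0.26) = 0.168041
u₂ = 0.260000 − 0.168041·(0.260000 − 0.160000) / (0.168041 − (-0.133676)) = 0.260000 − (0.016804)/(0.301718) = 0.204305
p(0.204305) = 0.002033
u₃ = 0.204305 − 0.002033·(0.204305 − 0.260000) / (0.002033 − 0.168041) = 0.204305 − (-0.000113)/(-0.166008) = 0.203623

0.2036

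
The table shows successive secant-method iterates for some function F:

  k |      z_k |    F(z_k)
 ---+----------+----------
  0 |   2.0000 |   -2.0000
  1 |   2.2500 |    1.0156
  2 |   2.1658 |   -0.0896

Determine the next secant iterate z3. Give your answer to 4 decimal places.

z3 = 2.1658 − (-0.0896)·(2.1658 − 2.2500) / (-0.0896 − 1.0156)
   = 2.1658 − (0.007544)/(-1.105200) = 2.172626

2.1726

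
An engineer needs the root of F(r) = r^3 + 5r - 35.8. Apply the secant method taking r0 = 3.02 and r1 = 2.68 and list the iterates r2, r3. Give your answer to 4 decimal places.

F(3.02) = 6.843608, F(2.68) = -3.151168
r2 = 2.680000 − (-3.151168)·(2.680000 − 3.020000) / (-3.151168 − 6.843608) = 2.680000 − (1.071397)/(-9.994776) = 2.787196
F(2.787196) = -0.211803
r3 = 2.787196 − (-0.211803)·(2.787196 − 2.680000) / (-0.211803 − (-3.151168)) = 2.787196 − (-0.022704)/(2.939365) = 2.794920

2.7872, 2.7949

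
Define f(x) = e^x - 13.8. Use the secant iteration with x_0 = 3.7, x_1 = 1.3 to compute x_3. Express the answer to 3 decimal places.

f(3.7) = 26.64730, f(1.3) = -10.13070
x_2 = 1.30000 − (-10.13070)·(1.30000 − 3.70000) / (-10.13070 − 26.64730) = 1.30000 − (24.31369)/(-36.77801) = 1.96109
f(1.96109) = -6.69291
x_3 = 1.96109 − (-6.69291)·(1.96109 − 1.30000) / (-6.69291 − (-10.13070)) = 1.96109 − (-4.42464)/(3.43780) = 3.24815

3.248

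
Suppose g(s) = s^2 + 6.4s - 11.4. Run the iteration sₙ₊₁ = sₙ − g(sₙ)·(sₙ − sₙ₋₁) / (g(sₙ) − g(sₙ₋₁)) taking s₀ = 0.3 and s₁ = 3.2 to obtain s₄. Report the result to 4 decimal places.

g(0.3) = -9.390000, g(3.2) = 19.320000
s₂ = 3.200000 − 19.320000·(3.200000 − 0.300000) / (19.320000 − (-9.390000)) = 3.200000 − (56.028000)/(28.710000) = 1.248485
g(1.248485) = -1.850983
s₃ = 1.248485 − (-1.850983)·(1.248485 − 3.200000) / (-1.850983 − 19.320000) = 1.248485 − (3.612220)/(-21.170983) = 1.419106
g(1.419106) = -0.303858
s₄ = 1.419106 − (-0.303858)·(1.419106 − 1.248485) / (-0.303858 − (-1.850983)) = 1.419106 − (-0.051845)/(1.547124) = 1.452617

1.4526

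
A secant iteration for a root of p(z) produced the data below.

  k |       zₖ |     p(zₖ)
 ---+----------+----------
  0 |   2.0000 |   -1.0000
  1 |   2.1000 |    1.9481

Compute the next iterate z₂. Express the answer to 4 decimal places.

2.0339

z₂ = 2.1000 − 1.9481·(2.1000 − 2.0000) / (1.9481 − (-1.0000))
   = 2.1000 − (0.194810)/(2.948100) = 2.033920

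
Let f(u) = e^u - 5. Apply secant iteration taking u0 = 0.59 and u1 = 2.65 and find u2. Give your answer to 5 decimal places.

f(0.59) = -3.1960116, f(2.65) = 9.1540386
u2 = 2.6500000 − 9.1540386·(2.6500000 − 0.5900000) / (9.1540386 − (-3.1960116)) = 2.6500000 − (18.8573196)/(12.3500502) = 1.1230977

1.12310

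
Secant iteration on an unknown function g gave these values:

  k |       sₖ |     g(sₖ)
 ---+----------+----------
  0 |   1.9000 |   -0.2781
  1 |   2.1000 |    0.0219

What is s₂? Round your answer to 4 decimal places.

2.0854

s₂ = 2.1000 − 0.0219·(2.1000 − 1.9000) / (0.0219 − (-0.2781))
   = 2.1000 − (0.004380)/(0.300000) = 2.085400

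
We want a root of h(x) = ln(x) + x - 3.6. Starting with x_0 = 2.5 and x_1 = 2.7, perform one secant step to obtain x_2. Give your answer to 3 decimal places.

2.633

h(2.5) = -0.18371, h(2.7) = 0.09325
x_2 = 2.70000 − 0.09325·(2.70000 − 2.50000) / (0.09325 − (-0.18371)) = 2.70000 − (0.01865)/(0.27696) = 2.63266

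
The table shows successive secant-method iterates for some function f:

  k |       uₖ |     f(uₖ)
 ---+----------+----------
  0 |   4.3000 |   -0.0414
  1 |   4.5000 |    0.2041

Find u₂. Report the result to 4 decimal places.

4.3337

u₂ = 4.5000 − 0.2041·(4.5000 − 4.3000) / (0.2041 − (-0.0414))
   = 4.5000 − (0.040820)/(0.245500) = 4.333727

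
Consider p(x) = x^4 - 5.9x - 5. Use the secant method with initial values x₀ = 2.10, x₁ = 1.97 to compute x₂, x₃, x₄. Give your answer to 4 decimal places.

2.0261, 2.0300, 2.0298

p(2.10) = 2.058100, p(1.97) = -1.561615
x₂ = 1.970000 − (-1.561615)·(1.970000 − 2.100000) / (-1.561615 − 2.058100) = 1.970000 − (0.203010)/(-3.619715) = 2.026085
p(2.026085) = -0.102722
x₃ = 2.026085 − (-0.102722)·(2.026085 − 1.970000) / (-0.102722 − (-1.561615)) = 2.026085 − (-0.005761)/(1.458893) = 2.030033
p(2.030033) = 0.005740
x₄ = 2.030033 − 0.005740·(2.030033 − 2.026085) / (0.005740 − (-0.102722)) = 2.030033 − (0.000023)/(0.108462) = 2.029825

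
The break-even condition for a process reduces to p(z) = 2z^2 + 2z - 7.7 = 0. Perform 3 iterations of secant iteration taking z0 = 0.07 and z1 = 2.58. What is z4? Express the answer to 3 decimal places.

1.536

p(0.07) = -7.55020, p(2.58) = 10.77280
z2 = 2.58000 − 10.77280·(2.58000 − 0.07000) / (10.77280 − (-7.55020)) = 2.58000 − (27.03973)/(18.32300) = 1.10427
p(1.10427) = -3.05261
z3 = 1.10427 − (-3.05261)·(1.10427 − 2.58000) / (-3.05261 − 10.77280) = 1.10427 − (4.50482)/(-13.82541) = 1.43011
p(1.43011) = -0.74935
z4 = 1.43011 − (-0.74935)·(1.43011 − 1.10427) / (-0.74935 − (-3.05261)) = 1.43011 − (-0.24417)/(2.30326) = 1.53612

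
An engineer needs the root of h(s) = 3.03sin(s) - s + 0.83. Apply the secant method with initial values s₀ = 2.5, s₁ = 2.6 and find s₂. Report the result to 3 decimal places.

2.541

h(2.5) = 0.14337, h(2.6) = -0.20803
s₂ = 2.60000 − (-0.20803)·(2.60000 − 2.50000) / (-0.20803 − 0.14337) = 2.60000 − (-0.02080)/(-0.35140) = 2.54080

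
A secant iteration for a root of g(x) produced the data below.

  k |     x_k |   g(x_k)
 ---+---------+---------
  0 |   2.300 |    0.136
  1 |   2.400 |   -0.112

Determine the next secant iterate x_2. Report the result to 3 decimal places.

x_2 = 2.400 − (-0.112)·(2.400 − 2.300) / (-0.112 − 0.136)
   = 2.400 − (-0.01120)/(-0.24800) = 2.35484

2.355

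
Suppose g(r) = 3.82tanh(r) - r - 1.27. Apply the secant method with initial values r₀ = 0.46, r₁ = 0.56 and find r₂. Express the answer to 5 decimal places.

0.50408

g(0.46) = -0.0870783, g(0.56) = 0.1104738
r₂ = 0.5600000 − 0.1104738·(0.5600000 − 0.4600000) / (0.1104738 − (-0.0870783)) = 0.5600000 − (0.0110474)/(0.1975521) = 0.5040787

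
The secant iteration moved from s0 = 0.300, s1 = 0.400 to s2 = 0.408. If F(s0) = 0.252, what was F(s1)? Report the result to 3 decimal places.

The secant line through (0.300, 0.252) and (0.400, F(s1)) crosses zero at s2 = 0.408.
So (0.300, 0.252), (0.400, F(s1)), (0.408, 0) are collinear:
F(s1) = 0.252 · (0.400 − 0.408) / (0.300 − 0.408) = 0.252 · (-0.00800)/(-0.10800) = 0.01867

0.019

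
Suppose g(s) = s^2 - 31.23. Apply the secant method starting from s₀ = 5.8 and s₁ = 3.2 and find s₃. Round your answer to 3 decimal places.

g(5.8) = 2.41000, g(3.2) = -20.99000
s₂ = 3.20000 − (-20.99000)·(3.20000 − 5.80000) / (-20.99000 − 2.41000) = 3.20000 − (54.57400)/(-23.40000) = 5.53222
g(5.53222) = -0.62452
s₃ = 5.53222 − (-0.62452)·(5.53222 − 3.20000) / (-0.62452 − (-20.99000)) = 5.53222 − (-1.45651)/(20.36548) = 5.60374

5.604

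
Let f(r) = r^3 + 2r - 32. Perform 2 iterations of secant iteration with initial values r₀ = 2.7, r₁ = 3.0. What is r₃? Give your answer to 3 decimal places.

f(2.7) = -6.91700, f(3.0) = 1.00000
r₂ = 3.00000 − 1.00000·(3.00000 − 2.70000) / (1.00000 − (-6.91700)) = 3.00000 − (0.30000)/(7.91700) = 2.96211
f(2.96211) = -0.08603
r₃ = 2.96211 − (-0.08603)·(2.96211 − 3.00000) / (-0.08603 − 1.00000) = 2.96211 − (0.00326)/(-1.08603) = 2.96511

2.965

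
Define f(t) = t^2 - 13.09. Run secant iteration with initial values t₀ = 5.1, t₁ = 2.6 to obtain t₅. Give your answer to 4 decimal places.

f(5.1) = 12.920000, f(2.6) = -6.330000
t₂ = 2.600000 − (-6.330000)·(2.600000 − 5.100000) / (-6.330000 − 12.920000) = 2.600000 − (15.825000)/(-19.250000) = 3.422078
f(3.422078) = -1.379383
t₃ = 3.422078 − (-1.379383)·(3.422078 − 2.600000) / (-1.379383 − (-6.330000)) = 3.422078 − (-1.133960)/(4.950617) = 3.651132
f(3.651132) = 0.240766
t₄ = 3.651132 − 0.240766·(3.651132 − 3.422078) / (0.240766 − (-1.379383)) = 3.651132 − (0.055149)/(1.620149) = 3.617093
f(3.617093) = -0.006638
t₅ = 3.617093 − (-0.006638)·(3.617093 − 3.651132) / (-0.006638 − 0.240766) = 3.617093 − (0.000226)/(-0.247404) = 3.618006

3.6180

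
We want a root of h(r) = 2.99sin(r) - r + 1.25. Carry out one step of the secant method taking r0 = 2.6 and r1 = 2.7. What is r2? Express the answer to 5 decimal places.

h(2.6) = 0.1913491, h(2.7) = -0.1721342
r2 = 2.7000000 − (-0.1721342)·(2.7000000 − 2.6000000) / (-0.1721342 − 0.1913491) = 2.7000000 − (-0.0172134)/(-0.3634833) = 2.6526432

2.65264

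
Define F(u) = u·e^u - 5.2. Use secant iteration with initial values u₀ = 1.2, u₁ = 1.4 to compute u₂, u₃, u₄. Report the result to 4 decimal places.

F(1.2) = -1.215860, F(1.4) = 0.477280
u₂ = 1.400000 − 0.477280·(1.400000 − 1.200000) / (0.477280 − (-1.215860)) = 1.400000 − (0.095456)/(1.693140) = 1.343622
F(1.343622) = -0.050031
u₃ = 1.343622 − (-0.050031)·(1.343622 − 1.400000) / (-0.050031 − 0.477280) = 1.343622 − (0.002821)/(-0.527310) = 1.348971
F(1.348971) = -0.001797
u₄ = 1.348971 − (-0.001797)·(1.348971 − 1.343622) / (-0.001797 − (-0.050031)) = 1.348971 − (-0.000010)/(0.048234) = 1.349170

1.3436, 1.3490, 1.3492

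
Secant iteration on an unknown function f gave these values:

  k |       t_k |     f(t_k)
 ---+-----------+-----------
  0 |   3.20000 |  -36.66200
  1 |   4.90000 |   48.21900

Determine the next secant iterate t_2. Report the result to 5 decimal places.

3.93427

t_2 = 4.90000 − 48.21900·(4.90000 − 3.20000) / (48.21900 − (-36.66200))
   = 4.90000 − (81.9723000)/(84.8810000) = 3.9342680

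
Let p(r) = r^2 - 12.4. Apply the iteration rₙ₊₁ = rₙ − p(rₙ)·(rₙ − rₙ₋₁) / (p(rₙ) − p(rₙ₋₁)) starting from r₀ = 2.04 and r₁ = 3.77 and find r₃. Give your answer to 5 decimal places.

3.51918

p(2.04) = -8.2384000, p(3.77) = 1.8129000
r₂ = 3.7700000 − 1.8129000·(3.7700000 − 2.0400000) / (1.8129000 − (-8.2384000)) = 3.7700000 − (3.1363170)/(10.0513000) = 3.4579690
p(3.4579690) = -0.4424503
r₃ = 3.4579690 − (-0.4424503)·(3.4579690 − 3.7700000) / (-0.4424503 − 1.8129000) = 3.4579690 − (0.1380582)/(-2.2553503) = 3.5191827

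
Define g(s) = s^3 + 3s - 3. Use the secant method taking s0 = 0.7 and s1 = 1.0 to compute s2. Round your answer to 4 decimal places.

g(0.7) = -0.557000, g(1.0) = 1.000000
s2 = 1.000000 − 1.000000·(1.000000 − 0.700000) / (1.000000 − (-0.557000)) = 1.000000 − (0.300000)/(1.557000) = 0.807322

0.8073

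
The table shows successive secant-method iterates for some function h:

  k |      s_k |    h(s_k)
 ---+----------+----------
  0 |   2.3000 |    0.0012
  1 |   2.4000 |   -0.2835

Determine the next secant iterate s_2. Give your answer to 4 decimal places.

s_2 = 2.4000 − (-0.2835)·(2.4000 − 2.3000) / (-0.2835 − 0.0012)
   = 2.4000 − (-0.028350)/(-0.284700) = 2.300421

2.3004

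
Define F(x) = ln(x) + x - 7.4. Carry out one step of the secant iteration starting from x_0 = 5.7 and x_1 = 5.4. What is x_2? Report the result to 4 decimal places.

5.6657

F(5.7) = 0.040466, F(5.4) = -0.313601
x_2 = 5.400000 − (-0.313601)·(5.400000 − 5.700000) / (-0.313601 − 0.040466) = 5.400000 − (0.094080)/(-0.354067) = 5.665713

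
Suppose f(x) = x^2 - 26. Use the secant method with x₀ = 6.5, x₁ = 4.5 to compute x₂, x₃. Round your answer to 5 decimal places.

5.02273, 5.10382

f(6.5) = 16.2500000, f(4.5) = -5.7500000
x₂ = 4.5000000 − (-5.7500000)·(4.5000000 − 6.5000000) / (-5.7500000 − 16.2500000) = 4.5000000 − (11.5000000)/(-22.0000000) = 5.0227273
f(5.0227273) = -0.7722107
x₃ = 5.0227273 − (-0.7722107)·(5.0227273 − 4.5000000) / (-0.7722107 − (-5.7500000)) = 5.0227273 − (-0.4036556)/(4.9777893) = 5.1038186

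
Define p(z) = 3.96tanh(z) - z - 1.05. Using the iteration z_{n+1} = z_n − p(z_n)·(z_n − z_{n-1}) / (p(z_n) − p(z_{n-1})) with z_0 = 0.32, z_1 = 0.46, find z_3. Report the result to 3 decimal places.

p(0.32) = -0.14435, p(0.46) = 0.19313
z_2 = 0.46000 − 0.19313·(0.46000 − 0.32000) / (0.19313 − (-0.14435)) = 0.46000 − (0.02704)/(0.33749) = 0.37988
p(0.37988) = 0.00603
z_3 = 0.37988 − 0.00603·(0.37988 − 0.46000) / (0.00603 − 0.19313) = 0.37988 − (-0.00048)/(-0.18710) = 0.37730

0.377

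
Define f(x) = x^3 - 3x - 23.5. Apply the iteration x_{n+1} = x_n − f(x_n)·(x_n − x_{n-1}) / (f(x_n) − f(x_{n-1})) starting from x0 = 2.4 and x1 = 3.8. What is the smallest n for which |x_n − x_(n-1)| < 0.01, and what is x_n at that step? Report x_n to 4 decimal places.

n = 5, x_n = 3.2119

f(2.4) = -16.876000, f(3.8) = 19.972000
x2 = 3.800000 − 19.972000·(1.400000)/(36.848000) = 3.041185;  |Δ| = 0.758815
f(3.041185) = -4.496214
x3 = 3.041185 − (-4.496214)·(-0.758815)/(-24.468214) = 3.180623;  |Δ| = 0.139438
f(3.180623) = -0.865529
x4 = 3.180623 − (-0.865529)·(0.139438)/(3.630686) = 3.213864;  |Δ| = 0.033241
f(3.213864) = 0.054161
x5 = 3.213864 − 0.054161·(0.033241)/(0.919689) = 3.211907;  |Δ| = 0.001958
|x5 − x4| = 0.001958 < 0.01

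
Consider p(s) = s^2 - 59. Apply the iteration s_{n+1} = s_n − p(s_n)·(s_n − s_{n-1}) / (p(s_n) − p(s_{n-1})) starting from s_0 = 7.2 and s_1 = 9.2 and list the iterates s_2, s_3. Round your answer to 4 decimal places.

7.6366, 7.6771

p(7.2) = -7.160000, p(9.2) = 25.640000
s_2 = 9.200000 − 25.640000·(9.200000 − 7.200000) / (25.640000 − (-7.160000)) = 9.200000 − (51.280000)/(32.800000) = 7.636585
p(7.636585) = -0.682564
s_3 = 7.636585 − (-0.682564)·(7.636585 − 9.200000) / (-0.682564 − 25.640000) = 7.636585 − (1.067130)/(-26.322564) = 7.677126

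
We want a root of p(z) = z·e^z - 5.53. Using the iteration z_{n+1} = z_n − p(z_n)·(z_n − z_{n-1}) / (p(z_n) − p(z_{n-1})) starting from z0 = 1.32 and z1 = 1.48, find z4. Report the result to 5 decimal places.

1.38470

p(1.32) = -0.5886838, p(1.48) = 0.9715596
z2 = 1.4800000 − 0.9715596·(1.4800000 − 1.3200000) / (0.9715596 − (-0.5886838)) = 1.4800000 − (0.1554495)/(1.5602434) = 1.3803684
p(1.3803684) = -0.0411496
z3 = 1.3803684 − (-0.0411496)·(1.3803684 − 1.4800000) / (-0.0411496 − 0.9715596) = 1.3803684 − (0.0040998)/(-1.0127092) = 1.3844168
p(1.3844168) = -0.0027208
z4 = 1.3844168 − (-0.0027208)·(1.3844168 − 1.3803684) / (-0.0027208 − (-0.0411496)) = 1.3844168 − (-0.0000110)/(0.0384289) = 1.3847034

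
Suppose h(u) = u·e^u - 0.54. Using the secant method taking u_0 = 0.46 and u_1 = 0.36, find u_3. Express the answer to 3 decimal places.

0.372

h(0.46) = 0.18867, h(0.36) = -0.02400
u_2 = 0.36000 − (-0.02400)·(0.36000 − 0.46000) / (-0.02400 − 0.18867) = 0.36000 − (0.00240)/(-0.21268) = 0.37129
h(0.37129) = -0.00179
u_3 = 0.37129 − (-0.00179)·(0.37129 − 0.36000) / (-0.00179 − (-0.02400)) = 0.37129 − (-0.00002)/(0.02222) = 0.37219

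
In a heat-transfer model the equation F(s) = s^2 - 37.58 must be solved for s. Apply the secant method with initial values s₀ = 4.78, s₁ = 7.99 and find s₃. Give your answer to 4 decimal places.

6.1040

F(4.78) = -14.731600, F(7.99) = 26.260100
s₂ = 7.990000 − 26.260100·(7.990000 − 4.780000) / (26.260100 − (-14.731600)) = 7.990000 − (84.294921)/(40.991700) = 5.933610
F(5.933610) = -2.372272
s₃ = 5.933610 − (-2.372272)·(5.933610 − 7.990000) / (-2.372272 − 26.260100) = 5.933610 − (4.878317)/(-28.632372) = 6.103988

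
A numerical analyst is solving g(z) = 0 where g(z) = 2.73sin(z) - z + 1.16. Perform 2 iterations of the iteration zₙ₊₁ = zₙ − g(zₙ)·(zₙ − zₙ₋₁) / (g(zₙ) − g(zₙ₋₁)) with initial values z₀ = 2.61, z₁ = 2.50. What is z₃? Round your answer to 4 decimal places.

g(2.61) = -0.066144, g(2.50) = 0.293829
z₂ = 2.500000 − 0.293829·(2.500000 − 2.610000) / (0.293829 − (-0.066144)) = 2.500000 − (-0.032321)/(0.359973) = 2.589788
g(2.589788) = 0.001347
z₃ = 2.589788 − 0.001347·(2.589788 − 2.500000) / (0.001347 − 0.293829) = 2.589788 − (0.000121)/(-0.292482) = 2.590201

2.5902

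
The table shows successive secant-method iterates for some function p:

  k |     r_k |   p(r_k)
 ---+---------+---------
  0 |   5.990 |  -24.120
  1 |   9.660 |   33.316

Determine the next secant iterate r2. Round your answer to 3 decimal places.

7.531

r2 = 9.660 − 33.316·(9.660 − 5.990) / (33.316 − (-24.120))
   = 9.660 − (122.26972)/(57.43600) = 7.53120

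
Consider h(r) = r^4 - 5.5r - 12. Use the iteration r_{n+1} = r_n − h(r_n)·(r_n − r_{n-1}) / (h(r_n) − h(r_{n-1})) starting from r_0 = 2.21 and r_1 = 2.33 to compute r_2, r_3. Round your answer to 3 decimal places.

2.217, 2.218

h(2.21) = -0.30057, h(2.33) = 4.65796
r_2 = 2.33000 − 4.65796·(2.33000 − 2.21000) / (4.65796 − (-0.30057)) = 2.33000 − (0.55895)/(4.95852) = 2.21727
h(2.21727) = -0.02496
r_3 = 2.21727 − (-0.02496)·(2.21727 − 2.33000) / (-0.02496 − 4.65796) = 2.21727 − (0.00281)/(-4.68292) = 2.21787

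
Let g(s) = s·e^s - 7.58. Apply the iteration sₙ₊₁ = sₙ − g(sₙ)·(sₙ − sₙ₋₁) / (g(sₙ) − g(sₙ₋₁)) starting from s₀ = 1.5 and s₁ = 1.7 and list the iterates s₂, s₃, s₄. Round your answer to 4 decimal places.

g(1.5) = -0.857466, g(1.7) = 1.725711
s₂ = 1.700000 − 1.725711·(1.700000 − 1.500000) / (1.725711 − (-0.857466)) = 1.700000 − (0.345142)/(2.583177) = 1.566389
g(1.566389) = -0.078064
s₃ = 1.566389 − (-0.078064)·(1.566389 − 1.700000) / (-0.078064 − 1.725711) = 1.566389 − (0.010430)/(-1.803774) = 1.572171
g(1.572171) = -0.006704
s₄ = 1.572171 − (-0.006704)·(1.572171 − 1.566389) / (-0.006704 − (-0.078064)) = 1.572171 − (-0.000039)/(0.071360) = 1.572714

1.5664, 1.5722, 1.5727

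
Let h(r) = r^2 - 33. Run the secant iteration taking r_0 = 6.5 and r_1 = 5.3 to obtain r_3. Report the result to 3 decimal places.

h(6.5) = 9.25000, h(5.3) = -4.91000
r_2 = 5.30000 − (-4.91000)·(5.30000 − 6.50000) / (-4.91000 − 9.25000) = 5.30000 − (5.89200)/(-14.16000) = 5.71610
h(5.71610) = -0.32618
r_3 = 5.71610 − (-0.32618)·(5.71610 − 5.30000) / (-0.32618 − (-4.91000)) = 5.71610 − (-0.13572)/(4.58382) = 5.74571

5.746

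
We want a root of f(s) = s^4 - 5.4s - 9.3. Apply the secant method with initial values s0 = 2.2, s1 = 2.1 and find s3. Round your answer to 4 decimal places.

f(2.2) = 2.245600, f(2.1) = -1.191900
s2 = 2.100000 − (-1.191900)·(2.100000 − 2.200000) / (-1.191900 − 2.245600) = 2.100000 − (0.119190)/(-3.437500) = 2.134673
f(2.134673) = -0.062530
s3 = 2.134673 − (-0.062530)·(2.134673 − 2.100000) / (-0.062530 − (-1.191900)) = 2.134673 − (-0.002168)/(1.129370) = 2.136593

2.1366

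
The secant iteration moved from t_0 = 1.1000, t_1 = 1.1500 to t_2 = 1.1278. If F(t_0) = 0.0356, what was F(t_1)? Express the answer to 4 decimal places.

-0.0284

The secant line through (1.1000, 0.0356) and (1.1500, F(t_1)) crosses zero at t_2 = 1.1278.
So (1.1000, 0.0356), (1.1500, F(t_1)), (1.1278, 0) are collinear:
F(t_1) = 0.0356 · (1.1500 − 1.1278) / (1.1000 − 1.1278) = 0.0356 · (0.022200)/(-0.027800) = -0.028429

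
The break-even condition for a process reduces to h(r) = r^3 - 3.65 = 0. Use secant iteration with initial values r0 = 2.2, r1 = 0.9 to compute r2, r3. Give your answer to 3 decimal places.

h(2.2) = 6.99800, h(0.9) = -2.92100
r2 = 0.90000 − (-2.92100)·(0.90000 − 2.20000) / (-2.92100 − 6.99800) = 0.90000 − (3.79730)/(-9.91900) = 1.28283
h(1.28283) = -1.53890
r3 = 1.28283 − (-1.53890)·(1.28283 − 0.90000) / (-1.53890 − (-2.92100)) = 1.28283 − (-0.58914)/(1.38210) = 1.70910

1.283, 1.709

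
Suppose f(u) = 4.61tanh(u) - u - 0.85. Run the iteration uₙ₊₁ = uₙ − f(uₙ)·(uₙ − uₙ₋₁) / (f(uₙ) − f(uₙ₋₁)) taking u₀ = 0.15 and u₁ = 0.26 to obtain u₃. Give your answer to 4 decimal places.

f(0.15) = -0.313640, f(0.26) = 0.062302
u₂ = 0.260000 − 0.062302·(0.260000 − 0.150000) / (0.062302 − (-0.313640)) = 0.260000 − (0.006853)/(0.375942) = 0.241770
f(0.241770) = 0.001571
u₃ = 0.241770 − 0.001571·(0.241770 − 0.260000) / (0.001571 − 0.062302) = 0.241770 − (-0.000029)/(-0.060732) = 0.241299

0.2413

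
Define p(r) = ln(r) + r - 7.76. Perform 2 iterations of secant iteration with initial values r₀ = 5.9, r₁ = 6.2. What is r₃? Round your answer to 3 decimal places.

5.973

p(5.9) = -0.08505, p(6.2) = 0.26455
r₂ = 6.20000 − 0.26455·(6.20000 − 5.90000) / (0.26455 − (-0.08505)) = 6.20000 − (0.07936)/(0.34960) = 5.97298
p(5.97298) = 0.00023
r₃ = 5.97298 − 0.00023·(5.97298 − 6.20000) / (0.00023 − 0.26455) = 5.97298 − (-0.00005)/(-0.26432) = 5.97279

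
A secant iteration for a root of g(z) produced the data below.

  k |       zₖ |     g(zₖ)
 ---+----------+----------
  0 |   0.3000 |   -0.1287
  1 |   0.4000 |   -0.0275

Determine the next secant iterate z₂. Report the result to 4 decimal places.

z₂ = 0.4000 − (-0.0275)·(0.4000 − 0.3000) / (-0.0275 − (-0.1287))
   = 0.4000 − (-0.002750)/(0.101200) = 0.427174

0.4272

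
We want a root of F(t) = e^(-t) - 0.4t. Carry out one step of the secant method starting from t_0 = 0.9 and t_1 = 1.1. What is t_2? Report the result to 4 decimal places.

F(0.9) = 0.046570, F(1.1) = -0.107129
t_2 = 1.100000 − (-0.107129)·(1.100000 − 0.900000) / (-0.107129 − 0.046570) = 1.100000 − (-0.021426)/(-0.153699) = 0.960599

0.9606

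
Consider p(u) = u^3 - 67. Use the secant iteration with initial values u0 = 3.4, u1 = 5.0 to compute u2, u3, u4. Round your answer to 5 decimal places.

3.91710, 4.03219, 4.06262

p(3.4) = -27.6960000, p(5.0) = 58.0000000
u2 = 5.0000000 − 58.0000000·(5.0000000 − 3.4000000) / (58.0000000 − (-27.6960000)) = 5.0000000 − (92.8000000)/(85.6960000) = 3.9171023
p(3.9171023) = -6.8971942
u3 = 3.9171023 − (-6.8971942)·(3.9171023 − 5.0000000) / (-6.8971942 − 58.0000000) = 3.9171023 − (7.4689557)/(-64.8971942) = 4.0321914
p(4.0321914) = -1.4423463
u4 = 4.0321914 − (-1.4423463)·(4.0321914 − 3.9171023) / (-1.4423463 − (-6.8971942)) = 4.0321914 − (-0.1659982)/(5.4548480) = 4.0626227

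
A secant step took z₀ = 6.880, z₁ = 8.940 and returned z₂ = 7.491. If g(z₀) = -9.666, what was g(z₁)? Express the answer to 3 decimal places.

22.923

The secant line through (6.880, -9.666) and (8.940, g(z₁)) crosses zero at z₂ = 7.491.
So (6.880, -9.666), (8.940, g(z₁)), (7.491, 0) are collinear:
g(z₁) = -9.666 · (8.940 − 7.491) / (6.880 − 7.491) = -9.666 · (1.44900)/(-0.61100) = 22.92313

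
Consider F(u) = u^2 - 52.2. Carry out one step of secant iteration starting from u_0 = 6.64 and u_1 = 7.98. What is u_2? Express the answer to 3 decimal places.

7.195

F(6.64) = -8.11040, F(7.98) = 11.48040
u_2 = 7.98000 − 11.48040·(7.98000 − 6.64000) / (11.48040 − (-8.11040)) = 7.98000 − (15.38374)/(19.59080) = 7.19475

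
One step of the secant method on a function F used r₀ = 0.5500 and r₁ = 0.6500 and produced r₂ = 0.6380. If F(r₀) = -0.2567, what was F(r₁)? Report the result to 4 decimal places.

0.0350

The secant line through (0.5500, -0.2567) and (0.6500, F(r₁)) crosses zero at r₂ = 0.6380.
So (0.5500, -0.2567), (0.6500, F(r₁)), (0.6380, 0) are collinear:
F(r₁) = -0.2567 · (0.6500 − 0.6380) / (0.5500 − 0.6380) = -0.2567 · (0.012000)/(-0.088000) = 0.035005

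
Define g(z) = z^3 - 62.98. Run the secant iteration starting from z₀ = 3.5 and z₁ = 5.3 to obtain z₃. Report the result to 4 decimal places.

3.9410

g(3.5) = -20.105000, g(5.3) = 85.897000
z₂ = 5.300000 − 85.897000·(5.300000 − 3.500000) / (85.897000 − (-20.105000)) = 5.300000 − (154.614600)/(106.002000) = 3.841399
g(3.841399) = -6.294976
z₃ = 3.841399 − (-6.294976)·(3.841399 − 5.300000) / (-6.294976 − 85.897000) = 3.841399 − (9.181858)/(-92.191976) = 3.940994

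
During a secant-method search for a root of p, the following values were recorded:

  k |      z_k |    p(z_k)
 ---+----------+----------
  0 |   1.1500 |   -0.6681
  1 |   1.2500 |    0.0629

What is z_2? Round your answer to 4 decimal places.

1.2414

z_2 = 1.2500 − 0.0629·(1.2500 − 1.1500) / (0.0629 − (-0.6681))
   = 1.2500 − (0.006290)/(0.731000) = 1.241395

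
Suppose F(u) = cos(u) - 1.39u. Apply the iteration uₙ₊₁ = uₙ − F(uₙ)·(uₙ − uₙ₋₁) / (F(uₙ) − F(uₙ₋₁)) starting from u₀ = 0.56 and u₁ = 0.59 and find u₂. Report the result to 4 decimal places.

F(0.56) = 0.068855, F(0.59) = 0.010841
u₂ = 0.590000 − 0.010841·(0.590000 − 0.560000) / (0.010841 − 0.068855) = 0.590000 − (0.000325)/(-0.058014) = 0.595606

0.5956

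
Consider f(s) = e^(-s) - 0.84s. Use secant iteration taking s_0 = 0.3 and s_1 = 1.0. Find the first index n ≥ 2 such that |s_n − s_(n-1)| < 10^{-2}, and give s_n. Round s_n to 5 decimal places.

n = 4, s_n = 0.63248

f(0.3) = 0.4888182, f(1.0) = -0.4721206
s_2 = 1.0000000 − (-0.4721206)·(0.7000000)/(-0.9609388) = 0.6560817;  |Δ| = 0.3439183
f(0.6560817) = -0.0322282
s_3 = 0.6560817 − (-0.0322282)·(-0.3439183)/(0.4398924) = 0.6308850;  |Δ| = 0.0251968
f(0.6308850) = 0.0021773
s_4 = 0.6308850 − 0.0021773·(-0.0251968)/(0.0344055) = 0.6324795;  |Δ| = 0.0015945
|s_4 − s_3| = 0.0015945 < 10^{-2}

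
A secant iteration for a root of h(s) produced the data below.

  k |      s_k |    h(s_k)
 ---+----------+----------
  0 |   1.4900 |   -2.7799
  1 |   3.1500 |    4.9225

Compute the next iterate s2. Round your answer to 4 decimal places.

2.0891

s2 = 3.1500 − 4.9225·(3.1500 − 1.4900) / (4.9225 − (-2.7799))
   = 3.1500 − (8.171350)/(7.702400) = 2.089116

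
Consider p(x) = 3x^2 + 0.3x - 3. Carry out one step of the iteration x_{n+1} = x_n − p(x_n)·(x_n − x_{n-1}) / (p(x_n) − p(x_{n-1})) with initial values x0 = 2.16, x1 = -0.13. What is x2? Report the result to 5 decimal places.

p(2.16) = 11.6448000, p(-0.13) = -2.9883000
x2 = -0.1300000 − (-2.9883000)·(-0.1300000 − 2.1600000) / (-2.9883000 − 11.6448000) = -0.1300000 − (6.8432070)/(-14.6331000) = 0.3376526

0.33765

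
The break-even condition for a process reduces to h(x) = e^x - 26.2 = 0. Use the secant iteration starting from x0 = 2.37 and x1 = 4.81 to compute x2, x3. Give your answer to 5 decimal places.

2.70763, 2.92631

h(2.37) = -15.5026077, h(4.81) = 96.5316175
x2 = 4.8100000 − 96.5316175·(4.8100000 − 2.3700000) / (96.5316175 − (-15.5026077)) = 4.8100000 − (235.5371467)/(112.0342252) = 2.7076322
h(2.7076322) = -11.2062686
x3 = 2.7076322 − (-11.2062686)·(2.7076322 − 4.8100000) / (-11.2062686 − 96.5316175) = 2.7076322 − (23.5596981)/(-107.7378861) = 2.9263083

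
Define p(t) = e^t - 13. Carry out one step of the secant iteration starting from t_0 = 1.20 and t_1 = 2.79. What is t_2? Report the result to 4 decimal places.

p(1.20) = -9.679883, p(2.79) = 3.281020
t_2 = 2.790000 − 3.281020·(2.790000 − 1.200000) / (3.281020 − (-9.679883)) = 2.790000 − (5.216821)/(12.960903) = 2.387496

2.3875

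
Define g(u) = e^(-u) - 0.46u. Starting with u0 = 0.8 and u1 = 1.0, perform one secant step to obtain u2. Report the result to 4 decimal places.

0.8938

g(0.8) = 0.081329, g(1.0) = -0.092121
u2 = 1.000000 − (-0.092121)·(1.000000 − 0.800000) / (-0.092121 − 0.081329) = 1.000000 − (-0.018424)/(-0.173450) = 0.893778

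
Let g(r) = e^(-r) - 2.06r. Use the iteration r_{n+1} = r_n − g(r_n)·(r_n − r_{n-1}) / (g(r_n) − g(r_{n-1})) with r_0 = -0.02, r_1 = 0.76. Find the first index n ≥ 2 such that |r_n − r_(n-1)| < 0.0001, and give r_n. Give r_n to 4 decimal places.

n = 5, r_n = 0.3441

g(-0.02) = 1.061401, g(0.76) = -1.097934
r_2 = 0.760000 − (-1.097934)·(0.780000)/(-2.159335) = 0.363402;  |Δ| = 0.396598
g(0.363402) = -0.053301
r_3 = 0.363402 − (-0.053301)·(-0.396598)/(1.044633) = 0.343166;  |Δ| = 0.020236
g(0.343166) = 0.002598
r_4 = 0.343166 − 0.002598·(-0.020236)/(0.055899) = 0.344107;  |Δ| = 0.000941
g(0.344107) = -0.000006
r_5 = 0.344107 − (-0.000006)·(0.000941)/(-0.002605) = 0.344104;  |Δ| = 0.000002
|r_5 − r_4| = 0.000002 < 0.0001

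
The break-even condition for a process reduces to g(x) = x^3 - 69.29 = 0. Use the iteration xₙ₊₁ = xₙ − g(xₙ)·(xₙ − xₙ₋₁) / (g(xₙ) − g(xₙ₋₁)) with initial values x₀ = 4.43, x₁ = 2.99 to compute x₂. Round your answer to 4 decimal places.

g(4.43) = 17.648307, g(2.99) = -42.559101
x₂ = 2.990000 − (-42.559101)·(2.990000 − 4.430000) / (-42.559101 − 17.648307) = 2.990000 − (61.285105)/(-60.207408) = 4.007900

4.0079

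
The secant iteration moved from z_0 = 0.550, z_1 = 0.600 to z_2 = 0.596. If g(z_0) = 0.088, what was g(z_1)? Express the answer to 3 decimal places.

-0.008

The secant line through (0.550, 0.088) and (0.600, g(z_1)) crosses zero at z_2 = 0.596.
So (0.550, 0.088), (0.600, g(z_1)), (0.596, 0) are collinear:
g(z_1) = 0.088 · (0.600 − 0.596) / (0.550 − 0.596) = 0.088 · (0.00400)/(-0.04600) = -0.00765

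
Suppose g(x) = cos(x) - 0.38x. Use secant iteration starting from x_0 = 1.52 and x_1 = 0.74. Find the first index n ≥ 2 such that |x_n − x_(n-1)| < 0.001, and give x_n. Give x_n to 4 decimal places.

g(1.52) = -0.526826, g(0.74) = 0.457269
x_2 = 0.740000 − 0.457269·(-0.780000)/(0.984094) = 1.102434;  |Δ| = 0.362434
g(1.102434) = 0.032500
x_3 = 1.102434 − 0.032500·(0.362434)/(-0.424768) = 1.130165;  |Δ| = 0.027731
g(1.130165) = -0.002952
x_4 = 1.130165 − (-0.002952)·(0.027731)/(-0.035453) = 1.127856;  |Δ| = 0.002309
g(1.127856) = 0.000013
x_5 = 1.127856 − 0.000013·(-0.002309)/(0.002965) = 1.127866;  |Δ| = 0.000010
|x_5 − x_4| = 0.000010 < 0.001

n = 5, x_n = 1.1279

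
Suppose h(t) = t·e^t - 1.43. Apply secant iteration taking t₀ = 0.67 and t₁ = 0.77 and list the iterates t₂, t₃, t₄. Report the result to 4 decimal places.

0.7041, 0.7058, 0.7059

h(0.67) = -0.120661, h(0.77) = 0.233020
t₂ = 0.770000 − 0.233020·(0.770000 − 0.670000) / (0.233020 − (-0.120661)) = 0.770000 − (0.023302)/(0.353681) = 0.704116
h(0.704116) = -0.006237
t₃ = 0.704116 − (-0.006237)·(0.704116 − 0.770000) / (-0.006237 − 0.233020) = 0.704116 − (0.000411)/(-0.239257) = 0.705833
h(0.705833) = -0.000311
t₄ = 0.705833 − (-0.000311)·(0.705833 − 0.704116) / (-0.000311 − (-0.006237)) = 0.705833 − (-0.000001)/(0.005926) = 0.705923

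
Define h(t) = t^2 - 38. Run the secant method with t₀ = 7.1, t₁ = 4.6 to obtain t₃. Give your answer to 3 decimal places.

6.183

h(7.1) = 12.41000, h(4.6) = -16.84000
t₂ = 4.60000 − (-16.84000)·(4.60000 − 7.10000) / (-16.84000 − 12.41000) = 4.60000 − (42.10000)/(-29.25000) = 6.03932
h(6.03932) = -1.52666
t₃ = 6.03932 − (-1.52666)·(6.03932 − 4.60000) / (-1.52666 − (-16.84000)) = 6.03932 − (-2.19735)/(15.31334) = 6.18281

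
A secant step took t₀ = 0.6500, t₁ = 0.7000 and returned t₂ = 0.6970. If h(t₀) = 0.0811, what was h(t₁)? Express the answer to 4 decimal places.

The secant line through (0.6500, 0.0811) and (0.7000, h(t₁)) crosses zero at t₂ = 0.6970.
So (0.6500, 0.0811), (0.7000, h(t₁)), (0.6970, 0) are collinear:
h(t₁) = 0.0811 · (0.7000 − 0.6970) / (0.6500 − 0.6970) = 0.0811 · (0.003000)/(-0.047000) = -0.005177

-0.0052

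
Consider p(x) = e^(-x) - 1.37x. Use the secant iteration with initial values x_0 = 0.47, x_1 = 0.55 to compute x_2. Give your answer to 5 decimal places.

p(0.47) = -0.0188977, p(0.55) = -0.1765502
x_2 = 0.5500000 − (-0.1765502)·(0.5500000 − 0.4700000) / (-0.1765502 − (-0.0188977)) = 0.5500000 − (-0.0141240)/(-0.1576525) = 0.4604104

0.46041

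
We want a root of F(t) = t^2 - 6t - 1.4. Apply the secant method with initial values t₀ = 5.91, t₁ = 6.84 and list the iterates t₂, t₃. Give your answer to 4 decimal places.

6.1962, 6.2224

F(5.91) = -1.931900, F(6.84) = 4.345600
t₂ = 6.840000 − 4.345600·(6.840000 − 5.910000) / (4.345600 − (-1.931900)) = 6.840000 − (4.041408)/(6.277500) = 6.196207
F(6.196207) = -0.184258
t₃ = 6.196207 − (-0.184258)·(6.196207 − 6.840000) / (-0.184258 − 4.345600) = 6.196207 − (0.118624)/(-4.529858) = 6.222395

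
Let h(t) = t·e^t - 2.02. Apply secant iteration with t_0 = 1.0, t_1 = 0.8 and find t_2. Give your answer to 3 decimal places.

0.851

h(1.0) = 0.69828, h(0.8) = -0.23957
t_2 = 0.80000 − (-0.23957)·(0.80000 − 1.00000) / (-0.23957 − 0.69828) = 0.80000 − (0.04791)/(-0.93785) = 0.85109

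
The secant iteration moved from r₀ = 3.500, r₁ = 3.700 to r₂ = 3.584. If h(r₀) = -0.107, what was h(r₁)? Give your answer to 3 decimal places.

0.148

The secant line through (3.500, -0.107) and (3.700, h(r₁)) crosses zero at r₂ = 3.584.
So (3.500, -0.107), (3.700, h(r₁)), (3.584, 0) are collinear:
h(r₁) = -0.107 · (3.700 − 3.584) / (3.500 − 3.584) = -0.107 · (0.11600)/(-0.08400) = 0.14776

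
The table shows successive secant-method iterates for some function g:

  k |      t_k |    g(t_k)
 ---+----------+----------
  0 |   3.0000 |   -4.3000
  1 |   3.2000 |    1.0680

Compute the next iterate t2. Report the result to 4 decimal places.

t2 = 3.2000 − 1.0680·(3.2000 − 3.0000) / (1.0680 − (-4.3000))
   = 3.2000 − (0.213600)/(5.368000) = 3.160209

3.1602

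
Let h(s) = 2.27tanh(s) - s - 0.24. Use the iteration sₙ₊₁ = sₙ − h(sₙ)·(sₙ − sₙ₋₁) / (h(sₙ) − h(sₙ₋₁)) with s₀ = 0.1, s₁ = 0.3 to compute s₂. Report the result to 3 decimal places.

h(0.1) = -0.11375, h(0.3) = 0.12128
s₂ = 0.30000 − 0.12128·(0.30000 − 0.10000) / (0.12128 − (-0.11375)) = 0.30000 − (0.02426)/(0.23503) = 0.19680

0.197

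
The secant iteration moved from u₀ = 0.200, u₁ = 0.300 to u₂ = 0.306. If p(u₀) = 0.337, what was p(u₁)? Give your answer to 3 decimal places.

0.019

The secant line through (0.200, 0.337) and (0.300, p(u₁)) crosses zero at u₂ = 0.306.
So (0.200, 0.337), (0.300, p(u₁)), (0.306, 0) are collinear:
p(u₁) = 0.337 · (0.300 − 0.306) / (0.200 − 0.306) = 0.337 · (-0.00600)/(-0.10600) = 0.01908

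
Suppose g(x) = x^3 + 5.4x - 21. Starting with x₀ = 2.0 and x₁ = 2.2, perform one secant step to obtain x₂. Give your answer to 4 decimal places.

g(2.0) = -2.200000, g(2.2) = 1.528000
x₂ = 2.200000 − 1.528000·(2.200000 − 2.000000) / (1.528000 − (-2.200000)) = 2.200000 − (0.305600)/(3.728000) = 2.118026

2.1180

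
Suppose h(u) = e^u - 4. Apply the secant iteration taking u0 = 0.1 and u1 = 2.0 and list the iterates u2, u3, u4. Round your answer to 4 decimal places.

h(0.1) = -2.894829, h(2.0) = 3.389056
u2 = 2.000000 − 3.389056·(2.000000 − 0.100000) / (3.389056 − (-2.894829)) = 2.000000 − (6.439207)/(6.283885) = 0.975283
h(0.975283) = -1.348084
u3 = 0.975283 − (-1.348084)·(0.975283 − 2.000000) / (-1.348084 − 3.389056) = 0.975283 − (1.381405)/(-4.737140) = 1.266894
h(1.266894) = -0.450190
u4 = 1.266894 − (-0.450190)·(1.266894 − 0.975283) / (-0.450190 − (-1.348084)) = 1.266894 − (-0.131281)/(0.897894) = 1.413104

0.9753, 1.2669, 1.4131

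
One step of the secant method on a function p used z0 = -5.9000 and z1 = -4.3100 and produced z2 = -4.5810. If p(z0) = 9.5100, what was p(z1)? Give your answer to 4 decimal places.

-1.9539

The secant line through (-5.9000, 9.5100) and (-4.3100, p(z1)) crosses zero at z2 = -4.5810.
So (-5.9000, 9.5100), (-4.3100, p(z1)), (-4.5810, 0) are collinear:
p(z1) = 9.5100 · (-4.3100 − (-4.5810)) / (-5.9000 − (-4.5810)) = 9.5100 · (0.271000)/(-1.319000) = -1.953912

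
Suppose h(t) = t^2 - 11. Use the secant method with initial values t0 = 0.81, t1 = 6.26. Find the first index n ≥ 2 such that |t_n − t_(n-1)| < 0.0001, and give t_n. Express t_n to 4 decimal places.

h(0.81) = -10.343900, h(6.26) = 28.187600
t2 = 6.260000 − 28.187600·(5.450000)/(38.531500) = 2.273069;  |Δ| = 3.986931
h(2.273069) = -5.833156
t3 = 2.273069 − (-5.833156)·(-3.986931)/(-34.020756) = 2.956663;  |Δ| = 0.683594
h(2.956663) = -2.258141
t4 = 2.956663 − (-2.258141)·(0.683594)/(3.575014) = 3.388452;  |Δ| = 0.431789
h(3.388452) = 0.481610
t5 = 3.388452 − 0.481610·(0.431789)/(2.739752) = 3.312550;  |Δ| = 0.075903
h(3.312550) = -0.027013
t6 = 3.312550 − (-0.027013)·(-0.075903)/(-0.508623) = 3.316581;  |Δ| = 0.004031
h(3.316581) = -0.000290
t7 = 3.316581 − (-0.000290)·(0.004031)/(0.026723) = 3.316625;  |Δ| = 0.000044
|t7 − t6| = 0.000044 < 0.0001

n = 7, t_n = 3.3166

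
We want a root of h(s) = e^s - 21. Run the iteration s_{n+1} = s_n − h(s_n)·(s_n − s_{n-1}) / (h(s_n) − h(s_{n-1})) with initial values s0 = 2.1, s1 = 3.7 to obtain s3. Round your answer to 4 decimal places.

h(2.1) = -12.833830, h(3.7) = 19.447304
s2 = 3.700000 − 19.447304·(3.700000 − 2.100000) / (19.447304 − (-12.833830)) = 3.700000 − (31.115687)/(32.281134) = 2.736103
h(2.736103) = -5.573249
s3 = 2.736103 − (-5.573249)·(2.736103 − 3.700000) / (-5.573249 − 19.447304) = 2.736103 − (5.372038)/(-25.020554) = 2.950808

2.9508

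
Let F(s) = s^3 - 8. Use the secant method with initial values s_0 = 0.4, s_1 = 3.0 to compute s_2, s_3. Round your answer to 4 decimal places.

1.1660, 1.6289

F(0.4) = -7.936000, F(3.0) = 19.000000
s_2 = 3.000000 − 19.000000·(3.000000 − 0.400000) / (19.000000 − (-7.936000)) = 3.000000 − (49.400000)/(26.936000) = 1.166023
F(1.166023) = -6.414663
s_3 = 1.166023 − (-6.414663)·(1.166023 − 3.000000) / (-6.414663 − 19.000000) = 1.166023 − (11.764344)/(-25.414663) = 1.628919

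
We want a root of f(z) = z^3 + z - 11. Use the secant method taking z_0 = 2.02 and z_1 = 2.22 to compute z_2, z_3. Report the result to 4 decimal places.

f(2.02) = -0.737592, f(2.22) = 2.161048
z_2 = 2.220000 − 2.161048·(2.220000 − 2.020000) / (2.161048 − (-0.737592)) = 2.220000 − (0.432210)/(2.898640) = 2.070892
f(2.070892) = -0.047890
z_3 = 2.070892 − (-0.047890)·(2.070892 − 2.220000) / (-0.047890 − 2.161048) = 2.070892 − (0.007141)/(-2.208938) = 2.074125

2.0709, 2.0741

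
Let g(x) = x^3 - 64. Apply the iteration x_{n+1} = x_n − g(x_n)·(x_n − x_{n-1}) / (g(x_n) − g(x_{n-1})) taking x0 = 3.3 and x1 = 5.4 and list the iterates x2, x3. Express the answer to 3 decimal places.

g(3.3) = -28.06300, g(5.4) = 93.46400
x2 = 5.40000 − 93.46400·(5.40000 − 3.30000) / (93.46400 − (-28.06300)) = 5.40000 − (196.27440)/(121.52700) = 3.78493
g(3.78493) = -9.77817
x3 = 3.78493 − (-9.77817)·(3.78493 − 5.40000) / (-9.77817 − 93.46400) = 3.78493 − (15.79242)/(-103.24217) = 3.93790

3.785, 3.938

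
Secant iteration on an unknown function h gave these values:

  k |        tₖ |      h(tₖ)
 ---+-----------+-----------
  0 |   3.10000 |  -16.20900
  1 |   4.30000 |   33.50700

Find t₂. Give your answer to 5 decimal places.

3.49124

t₂ = 4.30000 − 33.50700·(4.30000 − 3.10000) / (33.50700 − (-16.20900))
   = 4.30000 − (40.2084000)/(49.7160000) = 3.4912382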